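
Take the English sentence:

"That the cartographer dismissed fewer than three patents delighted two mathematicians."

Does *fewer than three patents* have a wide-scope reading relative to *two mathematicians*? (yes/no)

The target quantifier *fewer than three patents* is part of the sentential subject *that the cartographer dismissed fewer than three patents*.
Clausal subjects are scope islands; QR from inside the subject into the matrix is barred.
There is no licit LF on which *fewer than three patents* c-commands *two mathematicians*.

No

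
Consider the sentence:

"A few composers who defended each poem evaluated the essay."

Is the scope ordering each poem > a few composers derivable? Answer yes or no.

*each poem* sits inside the relative clause *who defended each poem*.
A relative clause is a scope island — quantifier raising cannot cross its boundary.
*each poem* > *a few composers* would require crossing that boundary, which is illicit.

No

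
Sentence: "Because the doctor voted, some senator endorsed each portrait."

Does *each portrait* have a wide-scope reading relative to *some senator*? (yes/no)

Yes

Neither queried DP is inside the adjunct, so the adjunct-island constraint does not apply.
Nothing blocks QR of the lower DP to a position above the higher one, so inverse scope is available.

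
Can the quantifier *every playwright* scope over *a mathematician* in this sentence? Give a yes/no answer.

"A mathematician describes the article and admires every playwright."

No

*every playwright* is embedded in one conjunct of the coordinate structure (*admires every playwright*).
A quantifier cannot raise out of one conjunct of a coordination across the whole coordinate structure — the CSC applies to QR.
So the wide-scope reading for *every playwright* is blocked.
(Only the surface reading survives: one fixed mathematician with respect to all the relevant playwrights.)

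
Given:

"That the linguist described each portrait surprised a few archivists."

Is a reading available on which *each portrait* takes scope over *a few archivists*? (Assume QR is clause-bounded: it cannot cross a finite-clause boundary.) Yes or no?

No

The DP *each portrait* is contained in the sentential subject *that the linguist described each portrait*.
Sentential subjects are islands: a quantifier inside the subject clause cannot raise over the matrix predicate.
*each portrait* is confined to the island and cannot take scope over *a few archivists*.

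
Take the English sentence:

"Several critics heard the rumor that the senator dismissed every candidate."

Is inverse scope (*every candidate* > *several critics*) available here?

*every candidate* is embedded in the complex NP *the rumor that the senator dismissed every candidate*.
Since the clause is the complement of a nominal head, the CNPC blocks scope extraction.
So *every candidate* cannot raise high enough to outscope *several critics*; only the surface ordering *several critics* > *every candidate* is available.

No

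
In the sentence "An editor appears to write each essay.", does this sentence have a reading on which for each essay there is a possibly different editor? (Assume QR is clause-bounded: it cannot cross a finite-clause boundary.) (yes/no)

Yes

The described interpretation is the *each essay* > *an editor* scoping.
*each essay* is the object of the infinitival complement of a raising predicate; raising infinitives are transparent for QR, so the two DPs are in effect clausemates.
No island intervenes, so both surface and inverse scope are derivable.
The sentence is scopally ambiguous between *an editor* > *each essay* and *each essay* > *an editor*.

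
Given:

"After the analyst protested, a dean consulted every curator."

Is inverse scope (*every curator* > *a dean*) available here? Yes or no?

Yes

The adjunct island is irrelevant here — *every curator* and *a dean* are both in the matrix clause.
QR within a single clause is free, so the lower quantifier may take scope over the higher one.
Both orderings are possible: *a dean* > *every curator* and *every curator* > *a dean*.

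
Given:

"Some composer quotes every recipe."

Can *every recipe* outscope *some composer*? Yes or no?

*every recipe* is the matrix object and *some composer* the matrix subject; the two are clausemates.
No island intervenes, so both surface and inverse scope are derivable.

Yes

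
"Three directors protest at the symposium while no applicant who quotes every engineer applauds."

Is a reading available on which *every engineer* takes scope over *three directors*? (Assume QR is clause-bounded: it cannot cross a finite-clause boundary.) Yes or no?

No

*every engineer* sits inside the relative clause *who quotes every engineer*, which is itself inside the adjunct *while no applicant who quotes every engineer applauds*.
Two island boundaries intervene — the relative clause and the adjunct. Either alone would block QR.
So the wide-scope reading for *every engineer* is blocked.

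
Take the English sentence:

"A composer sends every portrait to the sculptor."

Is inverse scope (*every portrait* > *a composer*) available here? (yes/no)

Yes

*a composer* and *every portrait* are co-arguments of the matrix verb, with nothing but a clause-internal boundary between them.
No island intervenes, so both surface and inverse scope are derivable.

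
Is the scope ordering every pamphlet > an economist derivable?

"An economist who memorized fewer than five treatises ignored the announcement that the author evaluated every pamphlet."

No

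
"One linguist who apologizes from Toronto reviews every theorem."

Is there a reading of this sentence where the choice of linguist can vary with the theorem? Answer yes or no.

Yes

The described interpretation is the *every theorem* > *one linguist* scoping.
Although the sentence contains a relative clause (*who apologizes from Toronto*), *every theorem* is outside it, in the matrix VP.
Ordinary QR to a clause-peripheral position gives the wide-scope LF for the lower DP.
The sentence is scopally ambiguous between *one linguist* > *every theorem* and *every theorem* > *one linguist*.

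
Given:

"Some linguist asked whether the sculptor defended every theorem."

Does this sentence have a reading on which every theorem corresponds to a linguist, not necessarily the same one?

No

The described interpretation is the *every theorem* > *some linguist* scoping.
*every theorem* sits inside the embedded question *whether the sculptor defended every theorem*.
QR across an interrogative CP boundary is ruled out as a wh-island violation.
*every theorem* is confined to the island and cannot take scope over *some linguist*.
(Only the surface reading survives: one fixed linguist with respect to all the relevant theorems.)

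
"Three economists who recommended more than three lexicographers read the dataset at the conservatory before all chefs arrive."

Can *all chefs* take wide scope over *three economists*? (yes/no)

No

*all chefs* sits inside the adjunct clause *before all chefs arrive*.
Adjuncts are opaque for quantifier raising; a quantifier in an adjunct stays inside it.
So *all chefs* cannot raise high enough to outscope *three economists*; only the surface ordering *three economists* > *all chefs* is available.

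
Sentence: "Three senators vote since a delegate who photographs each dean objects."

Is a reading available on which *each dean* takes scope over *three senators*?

The target quantifier *each dean* is part of the relative clause *who photographs each dean*, which is itself inside the adjunct *since a delegate who photographs each dean objects*.
Two island boundaries intervene — the relative clause and the adjunct. Either alone would block QR.
So the wide-scope reading for *each dean* is blocked.

No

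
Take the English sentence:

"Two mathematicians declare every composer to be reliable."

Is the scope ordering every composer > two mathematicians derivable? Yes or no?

Yes

*every composer* is the subject of an ECM infinitive — the infinitival complement of an ECM verb is not a scope island, so *every composer* can raise into the matrix clause.
Nothing blocks QR of the lower DP to a position above the higher one, so inverse scope is available.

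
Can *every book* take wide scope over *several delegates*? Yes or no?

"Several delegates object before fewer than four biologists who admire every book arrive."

No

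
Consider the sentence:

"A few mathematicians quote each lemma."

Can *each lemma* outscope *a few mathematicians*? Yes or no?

*a few mathematicians* and *each lemma* are co-arguments of the matrix verb, with nothing but a clause-internal boundary between them.
Clause-internal QR can adjoin the lower DP above the subject, yielding the inverse reading.

Yes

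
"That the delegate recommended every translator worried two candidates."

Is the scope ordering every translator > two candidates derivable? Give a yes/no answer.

No

*every translator* sits inside the sentential subject *that the delegate recommended every translator*.
Subjects — clausal subjects included — are islands for extraction, and QR is no exception.
So the wide-scope reading for *every translator* is blocked.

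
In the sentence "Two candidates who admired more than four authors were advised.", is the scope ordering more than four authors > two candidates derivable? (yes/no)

*more than four authors* occurs within the relative clause *who admired more than four authors*.
Relative clauses are scope islands: a quantifier cannot QR out of a relative clause to take scope in the matrix clause.
So the wide-scope reading for *more than four authors* is blocked.

No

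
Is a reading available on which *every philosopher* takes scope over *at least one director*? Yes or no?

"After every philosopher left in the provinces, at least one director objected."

No

*every philosopher* occurs within the adjunct clause *after every philosopher left in the provinces*.
Since the clause is an adjunct (not a complement), the Adjunct Condition blocks QR across its edge.
So *every philosopher* cannot raise to a position above *at least one director*.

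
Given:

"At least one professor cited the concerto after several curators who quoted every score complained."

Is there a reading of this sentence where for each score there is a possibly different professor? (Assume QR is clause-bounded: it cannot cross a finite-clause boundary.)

This is the *every score* > *at least one professor* reading.
The target quantifier *every score* is part of the relative clause *who quoted every score*, which is itself inside the adjunct *after several curators who quoted every score complained*.
Even if one barrier were somehow void, the other would still block QR.
*every score* is confined to the island and cannot take scope over *at least one professor*.
(Only the surface reading survives: one fixed professor with respect to all the relevant scores.)

No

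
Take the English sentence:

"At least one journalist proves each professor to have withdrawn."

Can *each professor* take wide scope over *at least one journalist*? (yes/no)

*each professor* is the subject of an ECM infinitive — the infinitival complement of an ECM verb is not a scope island, so *each professor* can raise into the matrix clause.
QR within a single clause is free, so the lower quantifier may take scope over the higher one.

Yes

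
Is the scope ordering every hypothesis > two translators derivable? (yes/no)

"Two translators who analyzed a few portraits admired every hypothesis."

Although the sentence contains a relative clause (*who analyzed a few portraits*), *every hypothesis* is outside it, in the matrix VP.
Ordinary QR to a clause-peripheral position gives the wide-scope LF for the lower DP.
So *every hypothesis* > *two translators* is among the available readings.

Yes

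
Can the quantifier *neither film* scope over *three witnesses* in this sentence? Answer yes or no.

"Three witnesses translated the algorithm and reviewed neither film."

No

*neither film* is embedded in one conjunct of the coordinate structure (*reviewed neither film*).
QR out of a conjunct would have to apply non-ATB, which the CSC forbids.
So *neither film* cannot raise high enough to outscope *three witnesses*; only the surface ordering *three witnesses* > *neither film* is available.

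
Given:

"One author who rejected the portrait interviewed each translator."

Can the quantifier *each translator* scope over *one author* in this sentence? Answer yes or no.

*each translator* sits in the matrix clause, not in the relative clause on *one author*.
No island intervenes, so both surface and inverse scope are derivable.

Yes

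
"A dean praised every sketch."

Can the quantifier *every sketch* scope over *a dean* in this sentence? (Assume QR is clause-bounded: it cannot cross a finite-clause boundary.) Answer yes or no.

Yes

Both DPs are arguments of the same predicate; there is no clause or island boundary between them.
No island intervenes, so both surface and inverse scope are derivable.
The sentence is scopally ambiguous between *a dean* > *every sketch* and *every sketch* > *a dean*.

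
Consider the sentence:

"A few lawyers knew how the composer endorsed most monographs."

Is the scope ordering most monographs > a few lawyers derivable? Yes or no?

No

The DP *most monographs* is contained in the embedded question *how the composer endorsed most monographs*.
An indirect question is a wh-island; the filled [Spec,CP] blocks QR across the CP edge.
*most monographs* is confined to the island and cannot take scope over *a few lawyers*.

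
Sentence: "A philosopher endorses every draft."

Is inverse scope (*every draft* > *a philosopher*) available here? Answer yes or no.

*every draft* is the matrix object and *a philosopher* the matrix subject; the two are clausemates.
Nothing blocks QR of the lower DP to a position above the higher one, so inverse scope is available.
So *every draft* > *a philosopher* is among the available readings.

Yes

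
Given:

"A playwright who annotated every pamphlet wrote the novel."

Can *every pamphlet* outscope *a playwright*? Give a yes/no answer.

No

*every pamphlet* is embedded in the relative clause *who annotated every pamphlet*.
A relative clause is a scope island — quantifier raising cannot cross its boundary.
So *every pamphlet* cannot raise high enough to outscope *a playwright*; only the surface ordering *a playwright* > *every pamphlet* is available.
(Only the surface reading survives: one fixed playwright with respect to all the relevant pamphlets.)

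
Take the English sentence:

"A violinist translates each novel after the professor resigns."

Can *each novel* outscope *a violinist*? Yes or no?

Yes

Although there is an adjunct clause, *each novel* is in the main clause, not inside the adjunct.
Since no island is crossed, the inverse ordering is licensed alongside surface scope.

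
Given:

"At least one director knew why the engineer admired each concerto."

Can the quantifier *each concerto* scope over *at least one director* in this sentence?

No

Structurally, *each concerto* is inside the embedded question *why the engineer admired each concerto*.
An indirect question is a wh-island; the filled [Spec,CP] blocks QR across the CP edge.
*each concerto* > *at least one director* would require crossing that boundary, which is illicit.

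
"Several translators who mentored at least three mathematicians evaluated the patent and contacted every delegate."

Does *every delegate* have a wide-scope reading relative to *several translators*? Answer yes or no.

No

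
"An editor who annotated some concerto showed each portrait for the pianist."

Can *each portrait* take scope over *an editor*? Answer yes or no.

Yes

The relative clause *who annotated some concerto* modifies *an editor*, but *each portrait* is not inside that relative clause — it is an argument of the matrix verb.
Since no island is crossed, the inverse ordering is licensed alongside surface scope.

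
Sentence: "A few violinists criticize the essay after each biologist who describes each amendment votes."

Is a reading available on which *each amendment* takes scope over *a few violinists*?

No

*each amendment* is embedded in the relative clause *who describes each amendment*, which is itself inside the adjunct *after each biologist who describes each amendment votes*.
Both the relative clause and the enclosing adjunct are scope islands; QR cannot cross either.
So *each amendment* cannot raise high enough to outscope *a few violinists*; only the surface ordering *a few violinists* > *each amendment* is available.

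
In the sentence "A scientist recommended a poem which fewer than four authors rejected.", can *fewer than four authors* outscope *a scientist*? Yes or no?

No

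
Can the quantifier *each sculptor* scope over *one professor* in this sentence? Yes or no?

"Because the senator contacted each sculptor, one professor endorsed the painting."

Structurally, *each sculptor* is inside the adjunct clause *because the senator contacted each sculptor*.
Since the clause is an adjunct (not a complement), the Adjunct Condition blocks QR across its edge.
So the wide-scope reading for *each sculptor* is blocked.

No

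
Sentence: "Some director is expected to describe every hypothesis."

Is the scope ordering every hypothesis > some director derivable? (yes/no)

*every hypothesis* is the object of the infinitival complement of a raising predicate; raising infinitives are transparent for QR, so the two DPs are in effect clausemates.
Since no island is crossed, the inverse ordering is licensed alongside surface scope.
So *every hypothesis* > *some director* is among the available readings.

Yes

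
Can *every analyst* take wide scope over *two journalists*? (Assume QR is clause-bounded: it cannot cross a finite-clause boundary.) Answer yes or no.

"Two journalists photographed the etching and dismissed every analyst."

No

The target quantifier *every analyst* is part of one conjunct of the coordinate structure (*dismissed every analyst*).
Coordinate structures are islands for non-across-the-board movement, QR included.
Hence only narrow scope for *every analyst* (under *two journalists*) survives.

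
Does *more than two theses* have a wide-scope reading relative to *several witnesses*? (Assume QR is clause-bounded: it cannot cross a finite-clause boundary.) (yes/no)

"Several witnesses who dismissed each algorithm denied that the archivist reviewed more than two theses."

Structurally, *more than two theses* is inside the finite complement clause *that the archivist reviewed more than two theses*.
QR is clause-bounded, so the finite complement is a scope island for the embedded quantifier.
There is no licit LF on which *more than two theses* c-commands *several witnesses*.

No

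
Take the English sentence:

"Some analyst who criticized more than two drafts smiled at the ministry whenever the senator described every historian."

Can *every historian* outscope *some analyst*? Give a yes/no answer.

No

*every historian* occurs within the adjunct clause *whenever the senator described every historian*.
Adverbial clauses are not L-marked, so they are barriers for QR — the quantifier cannot escape the adjunct.
So *every historian* cannot raise high enough to outscope *some analyst*; only the surface ordering *some analyst* > *every historian* is available.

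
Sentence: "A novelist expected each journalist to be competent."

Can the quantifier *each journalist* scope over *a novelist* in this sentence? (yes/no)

*each journalist* is an ECM subject; ECM complements are not islands, and the embedded quantifier may take matrix scope.
QR within a single clause is free, so the lower quantifier may take scope over the higher one.
The sentence is scopally ambiguous between *a novelist* > *each journalist* and *each journalist* > *a novelist*.

Yes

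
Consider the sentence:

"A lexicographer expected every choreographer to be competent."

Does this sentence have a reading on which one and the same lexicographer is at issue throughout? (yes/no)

Yes

That reading corresponds to *a lexicographer* > *every choreographer*.
That is the surface-scope ordering, which is always one of the available readings — island constraints only ever restrict inverse scope.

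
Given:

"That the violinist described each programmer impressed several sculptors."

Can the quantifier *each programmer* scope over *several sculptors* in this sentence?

No

*each programmer* occurs within the sentential subject *that the violinist described each programmer*.
Sentential subjects are islands: a quantifier inside the subject clause cannot raise over the matrix predicate.
*each programmer* > *several sculptors* would require crossing that boundary, which is illicit.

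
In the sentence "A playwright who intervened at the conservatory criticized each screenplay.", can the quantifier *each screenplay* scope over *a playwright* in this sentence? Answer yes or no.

*each screenplay* is a matrix argument; only *a playwright* is modified by the relative clause *who intervened at the conservatory*, so the RC island is irrelevant to the target quantifier.
Ordinary QR to a clause-peripheral position gives the wide-scope LF for the lower DP.

Yes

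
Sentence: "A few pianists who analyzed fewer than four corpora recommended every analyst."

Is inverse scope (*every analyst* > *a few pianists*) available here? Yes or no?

The RC *who analyzed fewer than four corpora* is an island, but *every analyst* is not inside it — it is the matrix object, a clausemate of *a few pianists*.
No island intervenes, so both surface and inverse scope are derivable.
Both orderings are possible: *a few pianists* > *every analyst* and *every analyst* > *a few pianists*.

Yes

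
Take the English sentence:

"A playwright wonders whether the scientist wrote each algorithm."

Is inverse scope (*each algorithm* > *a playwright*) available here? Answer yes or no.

No

Structurally, *each algorithm* is inside the embedded question *whether the scientist wrote each algorithm*.
Embedded wh-clauses are opaque for QR, so the quantifier stays inside the question.
So *each algorithm* cannot raise high enough to outscope *a playwright*; only the surface ordering *a playwright* > *each algorithm* is available.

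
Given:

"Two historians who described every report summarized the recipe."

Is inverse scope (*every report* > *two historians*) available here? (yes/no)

*every report* is embedded in the relative clause *who described every report*.
A relative clause is a scope island — quantifier raising cannot cross its boundary.
*every report* > *two historians* would require crossing that boundary, which is illicit.

No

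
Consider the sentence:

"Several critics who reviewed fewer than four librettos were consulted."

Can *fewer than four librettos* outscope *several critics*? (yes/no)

*fewer than four librettos* occurs within the relative clause *who reviewed fewer than four librettos*.
A relative clause is a scope island — quantifier raising cannot cross its boundary.
So *fewer than four librettos* cannot raise high enough to outscope *several critics*; only the surface ordering *several critics* > *fewer than four librettos* is available.

No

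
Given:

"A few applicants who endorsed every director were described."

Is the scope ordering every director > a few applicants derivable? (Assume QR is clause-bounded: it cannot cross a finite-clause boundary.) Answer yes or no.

No

The DP *every director* is contained in the relative clause *who endorsed every director*.
QR out of a relative clause is ruled out by the relative-clause island constraint.
So the wide-scope reading for *every director* is blocked.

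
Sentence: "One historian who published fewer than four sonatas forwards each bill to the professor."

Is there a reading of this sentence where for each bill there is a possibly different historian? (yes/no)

The described interpretation is the *each bill* > *one historian* scoping.
The relative clause *who published fewer than four sonatas* modifies *one historian*, but *each bill* is not inside that relative clause — it is an argument of the matrix verb.
Nothing blocks QR of the lower DP to a position above the higher one, so inverse scope is available.
Both orderings are possible: *one historian* > *each bill* and *each bill* > *one historian*.

Yes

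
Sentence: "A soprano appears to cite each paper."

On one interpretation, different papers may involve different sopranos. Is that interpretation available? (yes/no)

This is the *each paper* > *a soprano* reading.
Infinitival complements of raising predicates do not block QR; *each paper* and *a soprano* are effectively clausemates.
QR within a single clause is free, so the lower quantifier may take scope over the higher one.

Yes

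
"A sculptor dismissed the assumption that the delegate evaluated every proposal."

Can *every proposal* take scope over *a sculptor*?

No

The DP *every proposal* is contained in the complex NP *the assumption that the delegate evaluated every proposal*.
The Complex NP Constraint bars QR out of the complement clause of a noun.
So the wide-scope reading for *every proposal* is blocked.
(Only the surface reading survives: one fixed sculptor with respect to all the relevant proposals.)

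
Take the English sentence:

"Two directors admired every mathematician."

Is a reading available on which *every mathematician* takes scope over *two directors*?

Yes

*two directors* and *every mathematician* are co-arguments of the matrix verb, with nothing but a clause-internal boundary between them.
Ordinary QR to a clause-peripheral position gives the wide-scope LF for the lower DP.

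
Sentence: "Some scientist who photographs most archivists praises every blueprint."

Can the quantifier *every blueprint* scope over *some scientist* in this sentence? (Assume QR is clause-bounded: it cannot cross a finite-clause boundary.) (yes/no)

Yes

Although the sentence contains a relative clause (*who photographs most archivists*), *every blueprint* is outside it, in the matrix VP.
Clause-internal QR can adjoin the lower DP above the subject, yielding the inverse reading.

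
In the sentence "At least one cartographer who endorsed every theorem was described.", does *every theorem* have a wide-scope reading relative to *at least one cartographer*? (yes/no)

No

*every theorem* occurs within the relative clause *who endorsed every theorem*.
Quantifiers inside a relative clause are trapped there; the RC boundary blocks QR.
There is no licit LF on which *every theorem* c-commands *at least one cartographer*.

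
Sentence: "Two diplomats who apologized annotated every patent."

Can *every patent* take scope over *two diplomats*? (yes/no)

The relative clause *who apologized* modifies *two diplomats*, but *every patent* is not inside that relative clause — it is an argument of the matrix verb.
Nothing blocks QR of the lower DP to a position above the higher one, so inverse scope is available.

Yes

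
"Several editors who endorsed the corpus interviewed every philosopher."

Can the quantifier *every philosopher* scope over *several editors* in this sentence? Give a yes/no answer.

The RC *who endorsed the corpus* is an island, but *every philosopher* is not inside it — it is the matrix object, a clausemate of *several editors*.
Ordinary QR to a clause-peripheral position gives the wide-scope LF for the lower DP.

Yes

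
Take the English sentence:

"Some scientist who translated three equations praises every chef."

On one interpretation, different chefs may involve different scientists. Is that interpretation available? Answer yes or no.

That reading corresponds to *every chef* > *some scientist*.
Although the sentence contains a relative clause (*who translated three equations*), *every chef* is outside it, in the matrix VP.
QR within a single clause is free, so the lower quantifier may take scope over the higher one.

Yes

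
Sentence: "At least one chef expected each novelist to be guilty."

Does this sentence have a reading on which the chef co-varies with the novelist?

Yes

That reading corresponds to *each novelist* > *at least one chef*.
This is an ECM construction: *each novelist* is the infinitival subject, Case-marked by the matrix verb, and the infinitive is transparent for QR.
QR within a single clause is free, so the lower quantifier may take scope over the higher one.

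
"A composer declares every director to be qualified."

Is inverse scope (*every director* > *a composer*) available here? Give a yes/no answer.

The ECM infinitive is scope-transparent — *every director* is free to raise above *a composer*.
With no island boundary between them, the object can take inverse scope over the subject via ordinary QR within the clause.
So *every director* > *a composer* is among the available readings.

Yes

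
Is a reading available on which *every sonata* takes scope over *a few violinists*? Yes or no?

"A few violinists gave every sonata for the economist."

Both DPs are arguments of the same predicate; there is no clause or island boundary between them.
Nothing blocks QR of the lower DP to a position above the higher one, so inverse scope is available.
So *every sonata* > *a few violinists* is among the available readings.

Yes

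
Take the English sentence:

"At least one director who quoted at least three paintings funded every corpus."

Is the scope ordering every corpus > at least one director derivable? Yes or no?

Yes

The RC *who quoted at least three paintings* is an island, but *every corpus* is not inside it — it is the matrix object, a clausemate of *at least one director*.
Ordinary QR to a clause-peripheral position gives the wide-scope LF for the lower DP.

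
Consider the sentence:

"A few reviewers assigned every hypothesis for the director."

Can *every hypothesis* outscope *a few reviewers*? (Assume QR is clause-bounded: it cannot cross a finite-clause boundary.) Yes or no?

Yes

Both DPs are arguments of the same predicate; there is no clause or island boundary between them.
QR within a single clause is free, so the lower quantifier may take scope over the higher one.
Both orderings are possible: *a few reviewers* > *every hypothesis* and *every hypothesis* > *a few reviewers*.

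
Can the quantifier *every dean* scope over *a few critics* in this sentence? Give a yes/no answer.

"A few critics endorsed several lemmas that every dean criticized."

The target quantifier *every dean* is part of the relative clause *that every dean criticized* modifying *several lemmas*.
QR out of a relative clause is ruled out by the relative-clause island constraint.
Hence only narrow scope for *every dean* (under *a few critics*) survives.

No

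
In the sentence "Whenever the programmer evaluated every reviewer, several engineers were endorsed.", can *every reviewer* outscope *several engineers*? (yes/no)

*every reviewer* occurs within the adjunct clause *whenever the programmer evaluated every reviewer*.
Adjunct clauses are scope islands: a quantifier inside an adjunct cannot raise into the matrix clause.
*every reviewer* > *several engineers* would require crossing that boundary, which is illicit.

No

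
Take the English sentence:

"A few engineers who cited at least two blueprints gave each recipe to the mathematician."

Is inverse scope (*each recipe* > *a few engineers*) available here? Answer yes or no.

Yes

Although the sentence contains a relative clause (*who cited at least two blueprints*), *each recipe* is outside it, in the matrix VP.
QR within a single clause is free, so the lower quantifier may take scope over the higher one.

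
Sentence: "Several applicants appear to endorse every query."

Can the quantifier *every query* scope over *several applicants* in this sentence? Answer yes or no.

*every query* is inside a raising infinitive, which is transparent to QR (no CP barrier), so it behaves as a matrix argument.
No island intervenes, so both surface and inverse scope are derivable.

Yes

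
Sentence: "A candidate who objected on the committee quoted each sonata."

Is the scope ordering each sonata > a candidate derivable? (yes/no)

Yes

Although the sentence contains a relative clause (*who objected on the committee*), *each sonata* is outside it, in the matrix VP.
No island intervenes, so both surface and inverse scope are derivable.
The sentence is scopally ambiguous between *a candidate* > *each sonata* and *each sonata* > *a candidate*.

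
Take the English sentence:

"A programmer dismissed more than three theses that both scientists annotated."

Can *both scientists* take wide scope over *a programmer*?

No

*both scientists* occurs within the relative clause *that both scientists annotated* modifying *more than three theses*.
QR out of a relative clause is ruled out by the relative-clause island constraint.
Hence only narrow scope for *both scientists* (under *a programmer*) survives.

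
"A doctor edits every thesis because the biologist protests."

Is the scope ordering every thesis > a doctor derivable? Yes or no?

The adjunct clause does not contain *every thesis*, which is the matrix object.
Ordinary QR to a clause-peripheral position gives the wide-scope LF for the lower DP.
So *every thesis* > *a doctor* is among the available readings.

Yes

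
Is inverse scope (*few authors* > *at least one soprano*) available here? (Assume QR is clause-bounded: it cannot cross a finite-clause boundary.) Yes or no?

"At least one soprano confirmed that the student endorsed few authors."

No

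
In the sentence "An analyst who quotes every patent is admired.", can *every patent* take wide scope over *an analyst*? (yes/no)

No

*every patent* occurs within the relative clause *who quotes every patent*.
A relative clause is a scope island — quantifier raising cannot cross its boundary.
So the wide-scope reading for *every patent* is blocked.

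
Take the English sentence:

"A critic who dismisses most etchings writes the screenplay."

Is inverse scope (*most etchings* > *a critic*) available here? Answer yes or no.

No

*most etchings* is embedded in the relative clause *who dismisses most etchings*.
A relative clause is a scope island — quantifier raising cannot cross its boundary.
There is no licit LF on which *most etchings* c-commands *a critic*.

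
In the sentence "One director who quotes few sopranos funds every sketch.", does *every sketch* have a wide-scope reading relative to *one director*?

Yes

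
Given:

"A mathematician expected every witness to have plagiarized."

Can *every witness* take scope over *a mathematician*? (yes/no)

Yes

The ECM infinitive is scope-transparent — *every witness* is free to raise above *a mathematician*.
With no island boundary between them, the object can take inverse scope over the subject via ordinary QR within the clause.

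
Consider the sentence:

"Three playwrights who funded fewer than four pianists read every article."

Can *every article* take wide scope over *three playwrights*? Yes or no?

The RC *who funded fewer than four pianists* is an island, but *every article* is not inside it — it is the matrix object, a clausemate of *three playwrights*.
Since no island is crossed, the inverse ordering is licensed alongside surface scope.

Yes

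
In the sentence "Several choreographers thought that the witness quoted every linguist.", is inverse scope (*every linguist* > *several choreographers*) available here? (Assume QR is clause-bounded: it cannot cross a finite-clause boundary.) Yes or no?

The DP *every linguist* is contained in the finite complement clause *that the witness quoted every linguist*.
Given the clause-boundedness assumption, QR cannot cross the finite CP into the matrix.
*every linguist* > *several choreographers* would require crossing that boundary, which is illicit.

No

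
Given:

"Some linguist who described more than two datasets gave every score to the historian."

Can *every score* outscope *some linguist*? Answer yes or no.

*every score* sits in the matrix clause, not in the relative clause on *some linguist*.
With no island boundary between them, the object can take inverse scope over the subject via ordinary QR within the clause.
The sentence is scopally ambiguous between *some linguist* > *every score* and *every score* > *some linguist*.

Yes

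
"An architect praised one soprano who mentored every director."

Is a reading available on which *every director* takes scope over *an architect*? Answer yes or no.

No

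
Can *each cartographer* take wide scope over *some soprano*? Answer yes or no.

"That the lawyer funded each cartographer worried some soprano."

*each cartographer* occurs within the sentential subject *that the lawyer funded each cartographer*.
Subjects — clausal subjects included — are islands for extraction, and QR is no exception.
*each cartographer* > *some soprano* would require crossing that boundary, which is illicit.

No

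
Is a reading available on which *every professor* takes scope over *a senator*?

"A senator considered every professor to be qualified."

Yes

*every professor* is the subject of an ECM infinitive — the infinitival complement of an ECM verb is not a scope island, so *every professor* can raise into the matrix clause.
Clause-internal QR can adjoin the lower DP above the subject, yielding the inverse reading.
Both orderings are possible: *a senator* > *every professor* and *every professor* > *a senator*.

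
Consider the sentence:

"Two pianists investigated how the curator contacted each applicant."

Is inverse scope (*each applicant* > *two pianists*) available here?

*each applicant* occurs within the embedded question *how the curator contacted each applicant*.
Embedded questions are wh-islands: a quantifier inside an indirect question cannot QR into the matrix clause.
*each applicant* is confined to the island and cannot take scope over *two pianists*.

No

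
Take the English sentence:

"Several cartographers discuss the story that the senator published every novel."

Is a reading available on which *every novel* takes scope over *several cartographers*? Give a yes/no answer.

No

Structurally, *every novel* is inside the complex NP *the story that the senator published every novel*.
Since the clause is the complement of a nominal head, the CNPC blocks scope extraction.
There is no licit LF on which *every novel* c-commands *several cartographers*.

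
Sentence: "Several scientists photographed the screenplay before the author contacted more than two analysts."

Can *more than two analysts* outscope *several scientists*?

Structurally, *more than two analysts* is inside the adjunct clause *before the author contacted more than two analysts*.
Adjunct clauses are scope islands: a quantifier inside an adjunct cannot raise into the matrix clause.
So the wide-scope reading for *more than two analysts* is blocked.

No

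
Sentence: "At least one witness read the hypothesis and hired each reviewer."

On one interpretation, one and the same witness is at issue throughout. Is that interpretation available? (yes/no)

The described interpretation is the *at least one witness* > *each reviewer* scoping.
That is the surface-scope ordering, which is always one of the available readings — island constraints only ever restrict inverse scope.

Yes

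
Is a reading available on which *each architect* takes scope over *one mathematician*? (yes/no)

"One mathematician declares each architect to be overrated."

Yes

This is an ECM construction: *each architect* is the infinitival subject, Case-marked by the matrix verb, and the infinitive is transparent for QR.
Nothing blocks QR of the lower DP to a position above the higher one, so inverse scope is available.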